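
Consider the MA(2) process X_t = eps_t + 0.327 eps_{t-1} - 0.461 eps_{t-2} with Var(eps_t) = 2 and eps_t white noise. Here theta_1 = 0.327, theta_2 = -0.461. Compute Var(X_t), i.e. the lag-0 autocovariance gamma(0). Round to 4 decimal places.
\gamma(0) = 2.6389

For an MA(q) process X_t = eps_t + sum_i theta_i eps_{t-i} with
Var(eps_t) = sigma^2, the variance is
  gamma(0) = sigma^2 * (1 + sum_i theta_i^2).
  sum_i theta_i^2 = (0.327)^2 + (-0.461)^2 = 0.106929 + 0.212521 = 0.31945.
  gamma(0) = 2 * (1 + 0.31945) = 2 * 1.31945 = 2.6389.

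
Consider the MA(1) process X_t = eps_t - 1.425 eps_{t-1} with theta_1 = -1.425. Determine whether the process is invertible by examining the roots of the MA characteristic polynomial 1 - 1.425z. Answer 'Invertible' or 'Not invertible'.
\text{Not invertible}

The MA(q) characteristic polynomial is P(z) = 1 - 1.425z.
Invertibility requires all roots to lie outside the unit circle, i.e. |z| > 1 for every root.
This is linear in z: 1 + (-1.425) z = 0  =>  z = -1/(-1.425) = 0.701754,  |z| = 0.701754.
Moduli of all roots: 0.7018.
All moduli strictly greater than 1? No.
Verdict: Not invertible.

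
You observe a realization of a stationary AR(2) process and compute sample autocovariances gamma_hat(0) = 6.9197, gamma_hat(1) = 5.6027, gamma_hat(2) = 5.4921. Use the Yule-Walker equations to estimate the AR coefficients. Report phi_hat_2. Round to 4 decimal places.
\hat\phi_{2} = 0.4010

The Yule-Walker equations for an AR(p) process read, in matrix form,
  Gamma_p phi = r_p,   with   (Gamma_p)_{ij} = gamma(|i - j|),
                       (r_p)_i = gamma(i),   i,j = 1..p.
Substitute the sample gammas (Toeplitz matrix and right-hand side of size 2):
  Gamma_p = [[6.9197, 5.6027], [5.6027, 6.9197]]
  r_p     = [5.6027, 5.4921]
Written out:
  6.9197 phi_1 + 5.6027 phi_2 = 5.6027
  5.6027 phi_1 + 6.9197 phi_2 = 5.4921
Solve by Cramer's rule:
  det = gamma(0)^2 - gamma(1)^2 = (6.9197)^2 - (5.6027)^2 = 47.88224809 - 31.39024729 = 16.4920008
  phi_hat_1 = [gamma(1) gamma(0) - gamma(1) gamma(2)] / det = [(5.6027)(6.9197) - (5.6027)(5.4921)] / 16.4920008 = 7.99841452 / 16.4920008 = 0.485
  phi_hat_2 = [gamma(0) gamma(2) - gamma(1)^2] / det = [(6.9197)(5.4921) - (5.6027)^2] / 16.4920008 = 6.61343708 / 16.4920008 = 0.401
So phi_hat = [0.4850, 0.4010].
Therefore phi_hat_2 = 0.4010.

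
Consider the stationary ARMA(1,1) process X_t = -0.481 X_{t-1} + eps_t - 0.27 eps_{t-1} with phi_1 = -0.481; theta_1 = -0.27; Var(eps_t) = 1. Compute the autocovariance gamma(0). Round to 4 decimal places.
\gamma(0) = 1.7338

Multiply the model equation by X_{t-k} and take expectations. With theta_0 = psi_0 = 1 and psi_j the MA(infinity) weights, this gives
  gamma(k) - sum_i phi_i gamma(k-i) = c_k,
  c_k = sigma^2 * sum_{j=k..q} theta_j psi_{j-k}   (c_k = 0 for k > q),
using gamma(-m) = gamma(m).
psi-weights needed (psi_j = theta_j + sum_i phi_i psi_{j-i}):
  psi_1 = theta_1 + phi_1 = -0.27 + (-0.481) = -0.751
Right-hand sides:
  c_0 = sigma^2 (1 + theta_1 psi_1) = 1 * (1 + (-0.27)(-0.751)) = 1 * 1.20277 = 1.20277
  c_1 = sigma^2 theta_1 = 1 * (-0.27) = -0.27
  c_2 = 0
Equations for k = 0 and k = 1 (AR order 1):
  gamma(0) = phi_1 gamma(1) + c_0
  gamma(1) = phi_1 gamma(0) + c_1
Substituting the second into the first: gamma(0) (1 - phi_1^2) = c_0 + phi_1 c_1, so
  gamma(0) = (c_0 + phi_1 c_1) / (1 - phi_1^2) = (1.20277 + (-0.481)(-0.27)) / (1 - (-0.481)^2) = 1.33264 / 0.768639 = 1.733766.
Therefore gamma(0) = 1.7338 (to 4 decimal places).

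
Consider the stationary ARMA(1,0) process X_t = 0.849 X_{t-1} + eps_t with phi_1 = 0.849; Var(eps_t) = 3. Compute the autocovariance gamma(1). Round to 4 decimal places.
\gamma(1) = 9.1225

Multiply the model equation by X_{t-k} and take expectations. With theta_0 = psi_0 = 1 and psi_j the MA(infinity) weights, this gives
  gamma(k) - sum_i phi_i gamma(k-i) = c_k,
  c_k = sigma^2 * sum_{j=k..q} theta_j psi_{j-k}   (c_k = 0 for k > q),
using gamma(-m) = gamma(m).
Pure AR (q = 0): c_0 = sigma^2 = 3, c_k = 0 for k >= 1.
Equations for k = 0 and k = 1 (AR order 1):
  gamma(0) = phi_1 gamma(1) + c_0
  gamma(1) = phi_1 gamma(0) + c_1
Substituting the second into the first: gamma(0) (1 - phi_1^2) = c_0 + phi_1 c_1, so
  gamma(0) = c_0 / (1 - phi_1^2) = 3 / (1 - (0.849)^2) = 3 / 0.279199 = 10.745024.
  gamma(1) = phi_1 gamma(0) = (0.849)(10.745024) = 9.122526.
Therefore gamma(1) = 9.1225 (to 4 decimal places).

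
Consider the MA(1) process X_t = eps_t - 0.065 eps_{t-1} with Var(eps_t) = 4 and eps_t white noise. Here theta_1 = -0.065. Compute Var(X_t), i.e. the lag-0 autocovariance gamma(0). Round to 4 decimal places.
\gamma(0) = 4.0169

For an MA(q) process X_t = eps_t + sum_i theta_i eps_{t-i} with
Var(eps_t) = sigma^2, the variance is
  gamma(0) = sigma^2 * (1 + sum_i theta_i^2).
  sum_i theta_i^2 = (-0.065)^2 = 0.004225.
  gamma(0) = 4 * (1 + 0.004225) = 4 * 1.004225 = 4.0169.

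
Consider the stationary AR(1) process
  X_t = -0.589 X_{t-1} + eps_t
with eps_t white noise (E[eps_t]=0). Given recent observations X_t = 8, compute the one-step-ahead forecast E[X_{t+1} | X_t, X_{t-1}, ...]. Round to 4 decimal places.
E[X_{t+1} \mid \mathcal F_t] = -4.7120

For an AR(p) model X_t = c + sum_i phi_i X_{t-i} + eps_t, the
one-step-ahead conditional mean is
  E[X_{t+1} | X_t, ...] = c + sum_i phi_i X_{t+1-i}.
Substitute known values:
  E[X_{t+1} | ...] = (-0.589) * (8)
                   = -4.7120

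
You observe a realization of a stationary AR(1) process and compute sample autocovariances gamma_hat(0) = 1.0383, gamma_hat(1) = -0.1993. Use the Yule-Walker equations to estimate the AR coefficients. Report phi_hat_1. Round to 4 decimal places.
\hat\phi_{1} = -0.1919

The Yule-Walker equations for an AR(p) process read, in matrix form,
  Gamma_p phi = r_p,   with   (Gamma_p)_{ij} = gamma(|i - j|),
                       (r_p)_i = gamma(i),   i,j = 1..p.
Substitute the sample gammas (Toeplitz matrix and right-hand side of size 1):
  Gamma_p = [[1.0383]]
  r_p     = [-0.1993]
With p = 1 this is the single equation gamma(0) phi_1 = gamma(1):
  phi_hat_1 = gamma(1) / gamma(0) = -0.1993 / 1.0383 = -0.1919.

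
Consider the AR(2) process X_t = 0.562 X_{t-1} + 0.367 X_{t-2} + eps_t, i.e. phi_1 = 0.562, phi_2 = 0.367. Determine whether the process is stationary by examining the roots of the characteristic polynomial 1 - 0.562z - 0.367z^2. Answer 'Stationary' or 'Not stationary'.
\text{Stationary}

The AR(p) characteristic polynomial is P(z) = 1 - 0.562z - 0.367z^2.
Stationarity requires all roots to lie outside the unit circle, i.e. |z| > 1 for every root.
Set 1 + (-0.562) z + (-0.367) z^2 = 0, i.e. a z^2 + b z + c = 0 with a = -0.367, b = -0.562, c = 1.
Discriminant D = b^2 - 4ac = (-0.562)^2 - 4*(-0.367)*1 = 0.315844 - (-1.468) = 1.783844.
D >= 0, so the roots are real: z = (-b +/- sqrt(D)) / (2a) = (0.562 +/- 1.335606) / (-0.734).
  z_1 = (0.562 + 1.335606) / (-0.734) = -2.5853,   |z_1| = 2.5853.
  z_2 = (0.562 - 1.335606) / (-0.734) = 1.054,   |z_2| = 1.054.
Moduli of all roots: 2.5853, 1.0540.
All moduli strictly greater than 1? Yes.
Verdict: Stationary.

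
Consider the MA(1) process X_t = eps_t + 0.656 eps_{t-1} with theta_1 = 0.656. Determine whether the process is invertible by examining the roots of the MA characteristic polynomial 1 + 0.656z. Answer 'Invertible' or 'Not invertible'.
\text{Invertible}

The MA(q) characteristic polynomial is P(z) = 1 + 0.656z.
Invertibility requires all roots to lie outside the unit circle, i.e. |z| > 1 for every root.
This is linear in z: 1 + (0.656) z = 0  =>  z = -1/(0.656) = -1.52439,  |z| = 1.52439.
Moduli of all roots: 1.5244.
All moduli strictly greater than 1? Yes.
Verdict: Invertible.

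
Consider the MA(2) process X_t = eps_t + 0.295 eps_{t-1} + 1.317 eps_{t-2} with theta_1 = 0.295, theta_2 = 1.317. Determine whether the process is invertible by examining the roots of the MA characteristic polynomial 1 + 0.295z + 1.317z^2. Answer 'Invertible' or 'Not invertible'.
\text{Not invertible}

The MA(q) characteristic polynomial is P(z) = 1 + 0.295z + 1.317z^2.
Invertibility requires all roots to lie outside the unit circle, i.e. |z| > 1 for every root.
Set 1 + (0.295) z + (1.317) z^2 = 0, i.e. a z^2 + b z + c = 0 with a = 1.317, b = 0.295, c = 1.
Discriminant D = b^2 - 4ac = (0.295)^2 - 4*(1.317)*1 = 0.087025 - (5.268) = -5.180975.
D < 0, so the roots are the complex-conjugate pair z = (-b +/- i sqrt(-D)) / (2a) = -0.112 +/- 0.8642i.
For a conjugate pair |z|^2 = z * conj(z) = (product of roots) = c/a = 1/(1.317) = 0.759301, so |z| = sqrt(0.759301) = 0.8714 for both roots.
Moduli of all roots: 0.8714, 0.8714.
All moduli strictly greater than 1? No.
Verdict: Not invertible.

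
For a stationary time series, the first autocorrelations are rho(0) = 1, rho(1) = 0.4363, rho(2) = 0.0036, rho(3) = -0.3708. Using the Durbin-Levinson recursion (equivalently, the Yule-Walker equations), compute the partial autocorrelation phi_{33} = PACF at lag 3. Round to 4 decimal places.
\phi_{33} = -0.3550

The PACF at lag k is phi_{kk}, the last component of the solution
to the Yule-Walker system G_k phi = r_k where
  (G_k)_{ij} = rho(|i - j|), (r_k)_i = rho(i), i,j = 1..k.
Equivalently, Durbin-Levinson gives phi_{kk} iteratively:
  phi_{11} = rho(1)
  phi_{kk} = [rho(k) - sum_{j=1..k-1} phi_{k-1,j} rho(k-j)]
            / [1 - sum_{j=1..k-1} phi_{k-1,j} rho(j)],
  phi_{k,j} = phi_{k-1,j} - phi_{kk} phi_{k-1,k-j},  j = 1..k-1.
Step k = 1:
  phi_11 = rho(1) = 0.4363.
Step k = 2:
  phi_22 = [rho(2) - phi_11 rho(1)] / [1 - phi_11 rho(1)] = [0.0036 - (0.4363)(0.4363)] / [1 - (0.4363)(0.4363)]
         = -0.18675769 / 0.80964231 = -0.230667.
  Update: phi_21 = phi_11 - phi_22 phi_11 = 0.4363 - (-0.230667)(0.4363) = 0.53694.
Step k = 3:
  phi_33 = [rho(3) - phi_21 rho(2) - phi_22 rho(1)] / [1 - phi_21 rho(1) - phi_22 rho(2)]
    numerator   = -0.3708 - (0.53694)(0.0036) - (-0.230667)(0.4363) = -0.27209301
    denominator = 1 - (0.53694)(0.4363) - (-0.230667)(0.0036) = 0.76656349
  phi_33 = -0.27209301 / 0.76656349 = -0.355.
Therefore phi_{33} = -0.3550.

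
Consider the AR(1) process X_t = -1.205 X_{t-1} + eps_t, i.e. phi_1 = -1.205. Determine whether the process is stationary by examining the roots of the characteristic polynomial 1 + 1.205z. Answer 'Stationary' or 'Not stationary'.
\text{Not stationary}

The AR(p) characteristic polynomial is P(z) = 1 + 1.205z.
Stationarity requires all roots to lie outside the unit circle, i.e. |z| > 1 for every root.
This is linear in z: 1 + (1.205) z = 0  =>  z = -1/(1.205) = -0.829876,  |z| = 0.829876.
Moduli of all roots: 0.8299.
All moduli strictly greater than 1? No.
Verdict: Not stationary.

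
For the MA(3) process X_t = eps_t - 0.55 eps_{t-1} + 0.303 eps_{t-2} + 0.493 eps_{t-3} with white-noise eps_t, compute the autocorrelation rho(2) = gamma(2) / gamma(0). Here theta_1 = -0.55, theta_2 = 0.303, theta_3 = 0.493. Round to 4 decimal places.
\rho(2) = 0.0195

For an MA(q) process with theta_0 = 1, the autocovariance is
  gamma(k) = sigma^2 * sum_{i=0..q-k} theta_i * theta_{i+k},
and rho(k) = gamma(k) / gamma(0). Sigma^2 cancels.
  numerator   = (1)*(0.303) + (-0.55)*(0.493) = 0.03185.
  denominator = (1)^2 + (-0.55)^2 + (0.303)^2 + (0.493)^2 = 1.637358.
  rho(2) = 0.03185 / 1.637358 = 0.0195.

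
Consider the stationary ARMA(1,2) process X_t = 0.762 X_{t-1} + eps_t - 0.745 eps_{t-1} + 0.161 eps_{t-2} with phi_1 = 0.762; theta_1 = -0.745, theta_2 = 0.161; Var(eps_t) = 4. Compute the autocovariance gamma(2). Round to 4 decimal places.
\gamma(2) = 0.8724

Multiply the model equation by X_{t-k} and take expectations. With theta_0 = psi_0 = 1 and psi_j the MA(infinity) weights, this gives
  gamma(k) - sum_i phi_i gamma(k-i) = c_k,
  c_k = sigma^2 * sum_{j=k..q} theta_j psi_{j-k}   (c_k = 0 for k > q),
using gamma(-m) = gamma(m).
psi-weights needed (psi_j = theta_j + sum_i phi_i psi_{j-i}):
  psi_1 = theta_1 + phi_1 = -0.745 + (0.762) = 0.017
  psi_2 = theta_2 + phi_1 psi_1 = 0.161 + (0.762)(0.017) = 0.173954
Right-hand sides:
  c_0 = sigma^2 (1 + theta_1 psi_1 + theta_2 psi_2) = 4 * (1 + (-0.745)(0.017) + (0.161)(0.173954)) = 4 * 1.015342 = 4.061366
  c_1 = sigma^2 (theta_1 + theta_2 psi_1) = 4 * (-0.745 + (0.161)(0.017)) = -2.969052
  c_2 = sigma^2 theta_2 = 4 * (0.161) = 0.644
Equations for k = 0 and k = 1 (AR order 1):
  gamma(0) = phi_1 gamma(1) + c_0
  gamma(1) = phi_1 gamma(0) + c_1
Substituting the second into the first: gamma(0) (1 - phi_1^2) = c_0 + phi_1 c_1, so
  gamma(0) = (c_0 + phi_1 c_1) / (1 - phi_1^2) = (4.061366 + (0.762)(-2.969052)) / (1 - (0.762)^2) = 1.798949 / 0.419356 = 4.289789.
  gamma(1) = phi_1 gamma(0) + c_1 = (0.762)(4.289789) + (-2.969052) = 0.299767.
For k = 2: gamma(2) = phi_1 gamma(1) + c_2
  = (0.762)(0.299767) + (0.644) = 0.872423.
Therefore gamma(2) = 0.8724 (to 4 decimal places).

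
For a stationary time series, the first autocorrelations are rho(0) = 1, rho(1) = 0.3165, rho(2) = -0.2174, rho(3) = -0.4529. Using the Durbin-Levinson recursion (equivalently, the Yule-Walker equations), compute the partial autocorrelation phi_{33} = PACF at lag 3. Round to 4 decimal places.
\phi_{33} = -0.3150

The PACF at lag k is phi_{kk}, the last component of the solution
to the Yule-Walker system G_k phi = r_k where
  (G_k)_{ij} = rho(|i - j|), (r_k)_i = rho(i), i,j = 1..k.
Equivalently, Durbin-Levinson gives phi_{kk} iteratively:
  phi_{11} = rho(1)
  phi_{kk} = [rho(k) - sum_{j=1..k-1} phi_{k-1,j} rho(k-j)]
            / [1 - sum_{j=1..k-1} phi_{k-1,j} rho(j)],
  phi_{k,j} = phi_{k-1,j} - phi_{kk} phi_{k-1,k-j},  j = 1..k-1.
Step k = 1:
  phi_11 = rho(1) = 0.3165.
Step k = 2:
  phi_22 = [rho(2) - phi_11 rho(1)] / [1 - phi_11 rho(1)] = [-0.2174 - (0.3165)(0.3165)] / [1 - (0.3165)(0.3165)]
         = -0.31757225 / 0.89982775 = -0.352926.
  Update: phi_21 = phi_11 - phi_22 phi_11 = 0.3165 - (-0.352926)(0.3165) = 0.428201.
Step k = 3:
  phi_33 = [rho(3) - phi_21 rho(2) - phi_22 rho(1)] / [1 - phi_21 rho(1) - phi_22 rho(2)]
    numerator   = -0.4529 - (0.428201)(-0.2174) - (-0.352926)(0.3165) = -0.24810816
    denominator = 1 - (0.428201)(0.3165) - (-0.352926)(-0.2174) = 0.78774837
  phi_33 = -0.24810816 / 0.78774837 = -0.315.
Therefore phi_{33} = -0.3150.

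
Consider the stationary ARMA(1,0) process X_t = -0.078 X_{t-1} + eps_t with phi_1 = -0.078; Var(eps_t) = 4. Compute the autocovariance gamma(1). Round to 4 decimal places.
\gamma(1) = -0.3139

Multiply the model equation by X_{t-k} and take expectations. With theta_0 = psi_0 = 1 and psi_j the MA(infinity) weights, this gives
  gamma(k) - sum_i phi_i gamma(k-i) = c_k,
  c_k = sigma^2 * sum_{j=k..q} theta_j psi_{j-k}   (c_k = 0 for k > q),
using gamma(-m) = gamma(m).
Pure AR (q = 0): c_0 = sigma^2 = 4, c_k = 0 for k >= 1.
Equations for k = 0 and k = 1 (AR order 1):
  gamma(0) = phi_1 gamma(1) + c_0
  gamma(1) = phi_1 gamma(0) + c_1
Substituting the second into the first: gamma(0) (1 - phi_1^2) = c_0 + phi_1 c_1, so
  gamma(0) = c_0 / (1 - phi_1^2) = 4 / (1 - (-0.078)^2) = 4 / 0.993916 = 4.024485.
  gamma(1) = phi_1 gamma(0) = (-0.078)(4.024485) = -0.31391.
Therefore gamma(1) = -0.3139 (to 4 decimal places).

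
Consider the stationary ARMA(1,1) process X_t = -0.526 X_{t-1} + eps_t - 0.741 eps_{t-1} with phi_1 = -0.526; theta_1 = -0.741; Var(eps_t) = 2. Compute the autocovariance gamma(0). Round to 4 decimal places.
\gamma(0) = 6.4386

Multiply the model equation by X_{t-k} and take expectations. With theta_0 = psi_0 = 1 and psi_j the MA(infinity) weights, this gives
  gamma(k) - sum_i phi_i gamma(k-i) = c_k,
  c_k = sigma^2 * sum_{j=k..q} theta_j psi_{j-k}   (c_k = 0 for k > q),
using gamma(-m) = gamma(m).
psi-weights needed (psi_j = theta_j + sum_i phi_i psi_{j-i}):
  psi_1 = theta_1 + phi_1 = -0.741 + (-0.526) = -1.267
Right-hand sides:
  c_0 = sigma^2 (1 + theta_1 psi_1) = 2 * (1 + (-0.741)(-1.267)) = 2 * 1.938847 = 3.877694
  c_1 = sigma^2 theta_1 = 2 * (-0.741) = -1.482
  c_2 = 0
Equations for k = 0 and k = 1 (AR order 1):
  gamma(0) = phi_1 gamma(1) + c_0
  gamma(1) = phi_1 gamma(0) + c_1
Substituting the second into the first: gamma(0) (1 - phi_1^2) = c_0 + phi_1 c_1, so
  gamma(0) = (c_0 + phi_1 c_1) / (1 - phi_1^2) = (3.877694 + (-0.526)(-1.482)) / (1 - (-0.526)^2) = 4.657226 / 0.723324 = 6.438644.
Therefore gamma(0) = 6.4386 (to 4 decimal places).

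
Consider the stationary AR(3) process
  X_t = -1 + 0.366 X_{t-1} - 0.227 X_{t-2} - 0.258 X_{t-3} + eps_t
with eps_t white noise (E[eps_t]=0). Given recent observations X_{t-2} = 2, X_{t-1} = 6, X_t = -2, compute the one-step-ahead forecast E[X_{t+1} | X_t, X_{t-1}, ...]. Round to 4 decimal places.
E[X_{t+1} \mid \mathcal F_t] = -3.6100

For an AR(p) model X_t = c + sum_i phi_i X_{t-i} + eps_t, the
one-step-ahead conditional mean is
  E[X_{t+1} | X_t, ...] = c + sum_i phi_i X_{t+1-i}.
Substitute known values:
  E[X_{t+1} | ...] = -1 + (0.366) * (-2) + (-0.227) * (6) + (-0.258) * (2)
                   = -3.6100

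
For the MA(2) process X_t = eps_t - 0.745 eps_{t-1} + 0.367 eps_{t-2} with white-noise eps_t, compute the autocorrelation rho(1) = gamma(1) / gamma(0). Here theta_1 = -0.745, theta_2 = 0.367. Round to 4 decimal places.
\rho(1) = -0.6027

For an MA(q) process with theta_0 = 1, the autocovariance is
  gamma(k) = sigma^2 * sum_{i=0..q-k} theta_i * theta_{i+k},
and rho(k) = gamma(k) / gamma(0). Sigma^2 cancels.
  numerator   = (1)*(-0.745) + (-0.745)*(0.367) = -1.018415.
  denominator = (1)^2 + (-0.745)^2 + (0.367)^2 = 1.689714.
  rho(1) = -1.018415 / 1.689714 = -0.6027.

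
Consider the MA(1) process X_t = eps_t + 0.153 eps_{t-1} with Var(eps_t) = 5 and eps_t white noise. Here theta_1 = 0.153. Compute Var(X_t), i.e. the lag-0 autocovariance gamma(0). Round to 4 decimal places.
\gamma(0) = 5.1170

For an MA(q) process X_t = eps_t + sum_i theta_i eps_{t-i} with
Var(eps_t) = sigma^2, the variance is
  gamma(0) = sigma^2 * (1 + sum_i theta_i^2).
  sum_i theta_i^2 = (0.153)^2 = 0.023409.
  gamma(0) = 5 * (1 + 0.023409) = 5 * 1.023409 = 5.117045, which rounds to 5.1170.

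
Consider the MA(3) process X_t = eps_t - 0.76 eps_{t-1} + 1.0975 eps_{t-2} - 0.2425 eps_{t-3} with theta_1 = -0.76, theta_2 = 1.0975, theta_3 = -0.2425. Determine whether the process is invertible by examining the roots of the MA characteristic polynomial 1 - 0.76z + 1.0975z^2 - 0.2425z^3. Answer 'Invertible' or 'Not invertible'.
\text{Invertible}

The MA(q) characteristic polynomial is P(z) = 1 - 0.76z + 1.0975z^2 - 0.2425z^3.
Invertibility requires all roots to lie outside the unit circle, i.e. |z| > 1 for every root.
Degree 3: look for a simple real root z0 first, then factor out (1 - z/z0) and solve the remaining quadratic.
Testing z0 = 4: P(4) = 1 + (-0.76)(4) + (1.0975)(4)^2 + (-0.2425)(4)^3
  = 1 + (-3.04) + (17.56) + (-15.52) = 0.  So z_0 = 4 is a root, |z_0| = 4.
Divide out the factor (1 - 0.25 z) = (1 - z/z0) (since 1/z0 = 0.25):
  P(z) = (1 - 0.25 z)(1 + (-0.51) z + (0.97) z^2)
  [check: z-coef -0.51 - (0.25) = -0.76; z^2-coef 0.97 - (0.25)(-0.51) = 1.0975; z^3-coef -(0.25)(0.97) = -0.2425.]
Remaining roots from the quadratic factor 1 + (-0.51) z + (0.97) z^2:
  Set 1 + (-0.51) z + (0.97) z^2 = 0, i.e. a z^2 + b z + c = 0 with a = 0.97, b = -0.51, c = 1.
  Discriminant D = b^2 - 4ac = (-0.51)^2 - 4*(0.97)*1 = 0.2601 - (3.88) = -3.6199.
  D < 0, so the roots are the complex-conjugate pair z = (-b +/- i sqrt(-D)) / (2a) = 0.2629 +/- 0.9807i.
  For a conjugate pair |z|^2 = z * conj(z) = (product of roots) = c/a = 1/(0.97) = 1.030928, so |z| = sqrt(1.030928) = 1.0153 for both roots.
Moduli of all roots: 4.0000, 1.0153, 1.0153.
All moduli strictly greater than 1? Yes.
Verdict: Invertible.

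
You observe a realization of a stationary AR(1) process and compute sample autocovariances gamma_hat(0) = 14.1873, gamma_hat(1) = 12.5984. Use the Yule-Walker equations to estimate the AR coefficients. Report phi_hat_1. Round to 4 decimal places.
\hat\phi_{1} = 0.8880

The Yule-Walker equations for an AR(p) process read, in matrix form,
  Gamma_p phi = r_p,   with   (Gamma_p)_{ij} = gamma(|i - j|),
                       (r_p)_i = gamma(i),   i,j = 1..p.
Substitute the sample gammas (Toeplitz matrix and right-hand side of size 1):
  Gamma_p = [[14.1873]]
  r_p     = [12.5984]
With p = 1 this is the single equation gamma(0) phi_1 = gamma(1):
  phi_hat_1 = gamma(1) / gamma(0) = 12.5984 / 14.1873 = 0.8880.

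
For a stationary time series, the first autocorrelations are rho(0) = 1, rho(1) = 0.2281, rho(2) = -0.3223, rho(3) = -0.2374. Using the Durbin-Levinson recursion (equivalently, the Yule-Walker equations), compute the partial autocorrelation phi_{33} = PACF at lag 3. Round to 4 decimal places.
\phi_{33} = -0.0560

The PACF at lag k is phi_{kk}, the last component of the solution
to the Yule-Walker system G_k phi = r_k where
  (G_k)_{ij} = rho(|i - j|), (r_k)_i = rho(i), i,j = 1..k.
Equivalently, Durbin-Levinson gives phi_{kk} iteratively:
  phi_{11} = rho(1)
  phi_{kk} = [rho(k) - sum_{j=1..k-1} phi_{k-1,j} rho(k-j)]
            / [1 - sum_{j=1..k-1} phi_{k-1,j} rho(j)],
  phi_{k,j} = phi_{k-1,j} - phi_{kk} phi_{k-1,k-j},  j = 1..k-1.
Step k = 1:
  phi_11 = rho(1) = 0.2281.
Step k = 2:
  phi_22 = [rho(2) - phi_11 rho(1)] / [1 - phi_11 rho(1)] = [-0.3223 - (0.2281)(0.2281)] / [1 - (0.2281)(0.2281)]
         = -0.37432961 / 0.94797039 = -0.394875.
  Update: phi_21 = phi_11 - phi_22 phi_11 = 0.2281 - (-0.394875)(0.2281) = 0.318171.
Step k = 3:
  phi_33 = [rho(3) - phi_21 rho(2) - phi_22 rho(1)] / [1 - phi_21 rho(1) - phi_22 rho(2)]
    numerator   = -0.2374 - (0.318171)(-0.3223) - (-0.394875)(0.2281) = -0.04478257
    denominator = 1 - (0.318171)(0.2281) - (-0.394875)(-0.3223) = 0.80015706
  phi_33 = -0.04478257 / 0.80015706 = -0.056.
Therefore phi_{33} = -0.0560.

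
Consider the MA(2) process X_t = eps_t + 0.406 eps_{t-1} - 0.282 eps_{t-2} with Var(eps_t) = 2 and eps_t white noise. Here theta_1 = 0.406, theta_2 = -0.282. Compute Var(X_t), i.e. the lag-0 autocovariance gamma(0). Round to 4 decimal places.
\gamma(0) = 2.4887

For an MA(q) process X_t = eps_t + sum_i theta_i eps_{t-i} with
Var(eps_t) = sigma^2, the variance is
  gamma(0) = sigma^2 * (1 + sum_i theta_i^2).
  sum_i theta_i^2 = (0.406)^2 + (-0.282)^2 = 0.164836 + 0.079524 = 0.24436.
  gamma(0) = 2 * (1 + 0.24436) = 2 * 1.24436 = 2.48872, which rounds to 2.4887.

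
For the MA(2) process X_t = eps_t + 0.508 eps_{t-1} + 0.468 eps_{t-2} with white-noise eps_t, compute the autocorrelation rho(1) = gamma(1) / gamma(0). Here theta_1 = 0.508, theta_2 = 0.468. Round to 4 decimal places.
\rho(1) = 0.5049

For an MA(q) process with theta_0 = 1, the autocovariance is
  gamma(k) = sigma^2 * sum_{i=0..q-k} theta_i * theta_{i+k},
and rho(k) = gamma(k) / gamma(0). Sigma^2 cancels.
  numerator   = (1)*(0.508) + (0.508)*(0.468) = 0.745744.
  denominator = (1)^2 + (0.508)^2 + (0.468)^2 = 1.477088.
  rho(1) = 0.745744 / 1.477088 = 0.5049.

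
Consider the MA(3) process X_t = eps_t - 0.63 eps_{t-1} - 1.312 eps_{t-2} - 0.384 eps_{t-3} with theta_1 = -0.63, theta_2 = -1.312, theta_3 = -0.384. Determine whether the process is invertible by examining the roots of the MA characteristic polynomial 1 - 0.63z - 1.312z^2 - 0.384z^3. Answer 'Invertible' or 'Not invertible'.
\text{Not invertible}

The MA(q) characteristic polynomial is P(z) = 1 - 0.63z - 1.312z^2 - 0.384z^3.
Invertibility requires all roots to lie outside the unit circle, i.e. |z| > 1 for every root.
Degree 3: look for a simple real root z0 first, then factor out (1 - z/z0) and solve the remaining quadratic.
Testing z0 = 0.625: P(0.625) = 1 + (-0.63)(0.625) + (-1.312)(0.625)^2 + (-0.384)(0.625)^3
  = 1 + (-0.39375) + (-0.5125) + (-0.09375) = 0.  So z_0 = 0.625 is a root, |z_0| = 0.625.
Divide out the factor (1 - 1.6 z) = (1 - z/z0) (since 1/z0 = 1.6):
  P(z) = (1 - 1.6 z)(1 + (0.97) z + (0.24) z^2)
  [check: z-coef 0.97 - (1.6) = -0.63; z^2-coef 0.24 - (1.6)(0.97) = -1.312; z^3-coef -(1.6)(0.24) = -0.384.]
Remaining roots from the quadratic factor 1 + (0.97) z + (0.24) z^2:
  Set 1 + (0.97) z + (0.24) z^2 = 0, i.e. a z^2 + b z + c = 0 with a = 0.24, b = 0.97, c = 1.
  Discriminant D = b^2 - 4ac = (0.97)^2 - 4*(0.24)*1 = 0.9409 - (0.96) = -0.0191.
  D < 0, so the roots are the complex-conjugate pair z = (-b +/- i sqrt(-D)) / (2a) = -2.0208 +/- 0.2879i.
  For a conjugate pair |z|^2 = z * conj(z) = (product of roots) = c/a = 1/(0.24) = 4.166667, so |z| = sqrt(4.166667) = 2.0412 for both roots.
Moduli of all roots: 0.6250, 2.0412, 2.0412.
All moduli strictly greater than 1? No.
Verdict: Not invertible.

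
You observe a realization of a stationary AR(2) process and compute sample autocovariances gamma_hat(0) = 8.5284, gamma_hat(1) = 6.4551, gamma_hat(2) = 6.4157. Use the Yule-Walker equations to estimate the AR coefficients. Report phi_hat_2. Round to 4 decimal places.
\hat\phi_{2} = 0.4200

The Yule-Walker equations for an AR(p) process read, in matrix form,
  Gamma_p phi = r_p,   with   (Gamma_p)_{ij} = gamma(|i - j|),
                       (r_p)_i = gamma(i),   i,j = 1..p.
Substitute the sample gammas (Toeplitz matrix and right-hand side of size 2):
  Gamma_p = [[8.5284, 6.4551], [6.4551, 8.5284]]
  r_p     = [6.4551, 6.4157]
Written out:
  8.5284 phi_1 + 6.4551 phi_2 = 6.4551
  6.4551 phi_1 + 8.5284 phi_2 = 6.4157
Solve by Cramer's rule:
  det = gamma(0)^2 - gamma(1)^2 = (8.5284)^2 - (6.4551)^2 = 72.73360656 - 41.66831601 = 31.06529055
  phi_hat_1 = [gamma(1) gamma(0) - gamma(1) gamma(2)] / det = [(6.4551)(8.5284) - (6.4551)(6.4157)] / 31.06529055 = 13.63768977 / 31.06529055 = 0.439
  phi_hat_2 = [gamma(0) gamma(2) - gamma(1)^2] / det = [(8.5284)(6.4157) - (6.4551)^2] / 31.06529055 = 13.04733987 / 31.06529055 = 0.42
So phi_hat = [0.4390, 0.4200].
Therefore phi_hat_2 = 0.4200.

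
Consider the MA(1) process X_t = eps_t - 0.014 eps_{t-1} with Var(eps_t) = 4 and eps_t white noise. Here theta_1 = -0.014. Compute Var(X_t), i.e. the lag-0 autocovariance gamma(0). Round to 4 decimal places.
\gamma(0) = 4.0008

For an MA(q) process X_t = eps_t + sum_i theta_i eps_{t-i} with
Var(eps_t) = sigma^2, the variance is
  gamma(0) = sigma^2 * (1 + sum_i theta_i^2).
  sum_i theta_i^2 = (-0.014)^2 = 0.000196.
  gamma(0) = 4 * (1 + 0.000196) = 4 * 1.000196 = 4.000784, which rounds to 4.0008.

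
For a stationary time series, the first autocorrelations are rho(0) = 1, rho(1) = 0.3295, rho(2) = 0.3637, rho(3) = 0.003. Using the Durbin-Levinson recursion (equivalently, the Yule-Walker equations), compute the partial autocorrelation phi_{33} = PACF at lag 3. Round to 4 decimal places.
\phi_{33} = -0.2161

The PACF at lag k is phi_{kk}, the last component of the solution
to the Yule-Walker system G_k phi = r_k where
  (G_k)_{ij} = rho(|i - j|), (r_k)_i = rho(i), i,j = 1..k.
Equivalently, Durbin-Levinson gives phi_{kk} iteratively:
  phi_{11} = rho(1)
  phi_{kk} = [rho(k) - sum_{j=1..k-1} phi_{k-1,j} rho(k-j)]
            / [1 - sum_{j=1..k-1} phi_{k-1,j} rho(j)],
  phi_{k,j} = phi_{k-1,j} - phi_{kk} phi_{k-1,k-j},  j = 1..k-1.
Step k = 1:
  phi_11 = rho(1) = 0.3295.
Step k = 2:
  phi_22 = [rho(2) - phi_11 rho(1)] / [1 - phi_11 rho(1)] = [0.3637 - (0.3295)(0.3295)] / [1 - (0.3295)(0.3295)]
         = 0.25512975 / 0.89142975 = 0.286203.
  Update: phi_21 = phi_11 - phi_22 phi_11 = 0.3295 - (0.286203)(0.3295) = 0.235196.
Step k = 3:
  phi_33 = [rho(3) - phi_21 rho(2) - phi_22 rho(1)] / [1 - phi_21 rho(1) - phi_22 rho(2)]
    numerator   = 0.003 - (0.235196)(0.3637) - (0.286203)(0.3295) = -0.17684469
    denominator = 1 - (0.235196)(0.3295) - (0.286203)(0.3637) = 0.81841088
  phi_33 = -0.17684469 / 0.81841088 = -0.2161.
Therefore phi_{33} = -0.2161.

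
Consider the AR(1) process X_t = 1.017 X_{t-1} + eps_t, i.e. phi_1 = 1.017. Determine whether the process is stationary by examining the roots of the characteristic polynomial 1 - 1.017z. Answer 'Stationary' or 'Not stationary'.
\text{Not stationary}

The AR(p) characteristic polynomial is P(z) = 1 - 1.017z.
Stationarity requires all roots to lie outside the unit circle, i.e. |z| > 1 for every root.
This is linear in z: 1 + (-1.017) z = 0  =>  z = -1/(-1.017) = 0.983284,  |z| = 0.983284.
Moduli of all roots: 0.9833.
All moduli strictly greater than 1? No.
Verdict: Not stationary.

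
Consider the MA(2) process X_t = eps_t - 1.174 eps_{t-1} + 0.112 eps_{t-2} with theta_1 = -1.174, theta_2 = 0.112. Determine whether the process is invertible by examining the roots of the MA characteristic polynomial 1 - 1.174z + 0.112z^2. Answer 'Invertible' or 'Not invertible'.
\text{Not invertible}

The MA(q) characteristic polynomial is P(z) = 1 - 1.174z + 0.112z^2.
Invertibility requires all roots to lie outside the unit circle, i.e. |z| > 1 for every root.
Set 1 + (-1.174) z + (0.112) z^2 = 0, i.e. a z^2 + b z + c = 0 with a = 0.112, b = -1.174, c = 1.
Discriminant D = b^2 - 4ac = (-1.174)^2 - 4*(0.112)*1 = 1.378276 - (0.448) = 0.930276.
D >= 0, so the roots are real: z = (-b +/- sqrt(D)) / (2a) = (1.174 +/- 0.964508) / (0.224).
  z_1 = (1.174 + 0.964508) / (0.224) = 9.5469,   |z_1| = 9.5469.
  z_2 = (1.174 - 0.964508) / (0.224) = 0.9352,   |z_2| = 0.9352.
Moduli of all roots: 9.5469, 0.9352.
All moduli strictly greater than 1? No.
Verdict: Not invertible.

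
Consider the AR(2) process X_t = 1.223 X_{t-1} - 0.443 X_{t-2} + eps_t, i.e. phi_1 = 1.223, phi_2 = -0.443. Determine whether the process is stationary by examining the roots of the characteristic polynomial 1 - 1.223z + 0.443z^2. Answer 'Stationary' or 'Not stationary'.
\text{Stationary}

The AR(p) characteristic polynomial is P(z) = 1 - 1.223z + 0.443z^2.
Stationarity requires all roots to lie outside the unit circle, i.e. |z| > 1 for every root.
Set 1 + (-1.223) z + (0.443) z^2 = 0, i.e. a z^2 + b z + c = 0 with a = 0.443, b = -1.223, c = 1.
Discriminant D = b^2 - 4ac = (-1.223)^2 - 4*(0.443)*1 = 1.495729 - (1.772) = -0.276271.
D < 0, so the roots are the complex-conjugate pair z = (-b +/- i sqrt(-D)) / (2a) = 1.3804 +/- 0.5932i.
For a conjugate pair |z|^2 = z * conj(z) = (product of roots) = c/a = 1/(0.443) = 2.257336, so |z| = sqrt(2.257336) = 1.5024 for both roots.
Moduli of all roots: 1.5024, 1.5024.
All moduli strictly greater than 1? Yes.
Verdict: Stationary.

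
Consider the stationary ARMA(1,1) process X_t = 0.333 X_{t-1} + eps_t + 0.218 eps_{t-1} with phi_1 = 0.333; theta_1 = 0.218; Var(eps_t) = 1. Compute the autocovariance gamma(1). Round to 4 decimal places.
\gamma(1) = 0.6647

Multiply the model equation by X_{t-k} and take expectations. With theta_0 = psi_0 = 1 and psi_j the MA(infinity) weights, this gives
  gamma(k) - sum_i phi_i gamma(k-i) = c_k,
  c_k = sigma^2 * sum_{j=k..q} theta_j psi_{j-k}   (c_k = 0 for k > q),
using gamma(-m) = gamma(m).
psi-weights needed (psi_j = theta_j + sum_i phi_i psi_{j-i}):
  psi_1 = theta_1 + phi_1 = 0.218 + (0.333) = 0.551
Right-hand sides:
  c_0 = sigma^2 (1 + theta_1 psi_1) = 1 * (1 + (0.218)(0.551)) = 1 * 1.120118 = 1.120118
  c_1 = sigma^2 theta_1 = 1 * (0.218) = 0.218
  c_2 = 0
Equations for k = 0 and k = 1 (AR order 1):
  gamma(0) = phi_1 gamma(1) + c_0
  gamma(1) = phi_1 gamma(0) + c_1
Substituting the second into the first: gamma(0) (1 - phi_1^2) = c_0 + phi_1 c_1, so
  gamma(0) = (c_0 + phi_1 c_1) / (1 - phi_1^2) = (1.120118 + (0.333)(0.218)) / (1 - (0.333)^2) = 1.192712 / 0.889111 = 1.341466.
  gamma(1) = phi_1 gamma(0) + c_1 = (0.333)(1.341466) + (0.218) = 0.664708.
Therefore gamma(1) = 0.6647 (to 4 decimal places).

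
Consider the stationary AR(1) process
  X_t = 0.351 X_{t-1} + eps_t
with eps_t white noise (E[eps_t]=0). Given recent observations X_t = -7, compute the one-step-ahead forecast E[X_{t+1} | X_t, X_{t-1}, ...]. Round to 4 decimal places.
E[X_{t+1} \mid \mathcal F_t] = -2.4570

For an AR(p) model X_t = c + sum_i phi_i X_{t-i} + eps_t, the
one-step-ahead conditional mean is
  E[X_{t+1} | X_t, ...] = c + sum_i phi_i X_{t+1-i}.
Substitute known values:
  E[X_{t+1} | ...] = (0.351) * (-7)
                   = -2.4570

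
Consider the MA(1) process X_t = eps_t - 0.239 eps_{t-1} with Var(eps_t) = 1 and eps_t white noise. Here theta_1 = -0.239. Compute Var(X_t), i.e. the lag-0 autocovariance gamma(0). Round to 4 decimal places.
\gamma(0) = 1.0571

For an MA(q) process X_t = eps_t + sum_i theta_i eps_{t-i} with
Var(eps_t) = sigma^2, the variance is
  gamma(0) = sigma^2 * (1 + sum_i theta_i^2).
  sum_i theta_i^2 = (-0.239)^2 = 0.057121.
  gamma(0) = 1 * (1 + 0.057121) = 1 * 1.057121 = 1.057121, which rounds to 1.0571.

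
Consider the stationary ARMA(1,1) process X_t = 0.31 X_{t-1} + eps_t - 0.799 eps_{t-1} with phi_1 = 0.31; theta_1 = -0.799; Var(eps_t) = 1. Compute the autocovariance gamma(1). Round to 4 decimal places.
\gamma(1) = -0.4070

Multiply the model equation by X_{t-k} and take expectations. With theta_0 = psi_0 = 1 and psi_j the MA(infinity) weights, this gives
  gamma(k) - sum_i phi_i gamma(k-i) = c_k,
  c_k = sigma^2 * sum_{j=k..q} theta_j psi_{j-k}   (c_k = 0 for k > q),
using gamma(-m) = gamma(m).
psi-weights needed (psi_j = theta_j + sum_i phi_i psi_{j-i}):
  psi_1 = theta_1 + phi_1 = -0.799 + (0.31) = -0.489
Right-hand sides:
  c_0 = sigma^2 (1 + theta_1 psi_1) = 1 * (1 + (-0.799)(-0.489)) = 1 * 1.390711 = 1.390711
  c_1 = sigma^2 theta_1 = 1 * (-0.799) = -0.799
  c_2 = 0
Equations for k = 0 and k = 1 (AR order 1):
  gamma(0) = phi_1 gamma(1) + c_0
  gamma(1) = phi_1 gamma(0) + c_1
Substituting the second into the first: gamma(0) (1 - phi_1^2) = c_0 + phi_1 c_1, so
  gamma(0) = (c_0 + phi_1 c_1) / (1 - phi_1^2) = (1.390711 + (0.31)(-0.799)) / (1 - (0.31)^2) = 1.143021 / 0.9039 = 1.264544.
  gamma(1) = phi_1 gamma(0) + c_1 = (0.31)(1.264544) + (-0.799) = -0.406991.
Therefore gamma(1) = -0.4070 (to 4 decimal places).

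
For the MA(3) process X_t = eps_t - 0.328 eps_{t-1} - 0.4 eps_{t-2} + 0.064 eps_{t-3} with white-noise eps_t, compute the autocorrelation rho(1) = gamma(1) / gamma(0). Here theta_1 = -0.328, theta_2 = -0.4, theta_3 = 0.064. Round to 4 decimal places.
\rho(1) = -0.1749

For an MA(q) process with theta_0 = 1, the autocovariance is
  gamma(k) = sigma^2 * sum_{i=0..q-k} theta_i * theta_{i+k},
and rho(k) = gamma(k) / gamma(0). Sigma^2 cancels.
  numerator   = (1)*(-0.328) + (-0.328)*(-0.4) + (-0.4)*(0.064) = -0.2224.
  denominator = (1)^2 + (-0.328)^2 + (-0.4)^2 + (0.064)^2 = 1.27168.
  rho(1) = -0.2224 / 1.27168 = -0.1749.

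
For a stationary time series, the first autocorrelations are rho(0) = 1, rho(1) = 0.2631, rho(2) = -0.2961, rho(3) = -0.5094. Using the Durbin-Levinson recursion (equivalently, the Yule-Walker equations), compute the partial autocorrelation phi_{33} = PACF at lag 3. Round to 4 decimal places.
\phi_{33} = -0.3780

The PACF at lag k is phi_{kk}, the last component of the solution
to the Yule-Walker system G_k phi = r_k where
  (G_k)_{ij} = rho(|i - j|), (r_k)_i = rho(i), i,j = 1..k.
Equivalently, Durbin-Levinson gives phi_{kk} iteratively:
  phi_{11} = rho(1)
  phi_{kk} = [rho(k) - sum_{j=1..k-1} phi_{k-1,j} rho(k-j)]
            / [1 - sum_{j=1..k-1} phi_{k-1,j} rho(j)],
  phi_{k,j} = phi_{k-1,j} - phi_{kk} phi_{k-1,k-j},  j = 1..k-1.
Step k = 1:
  phi_11 = rho(1) = 0.2631.
Step k = 2:
  phi_22 = [rho(2) - phi_11 rho(1)] / [1 - phi_11 rho(1)] = [-0.2961 - (0.2631)(0.2631)] / [1 - (0.2631)(0.2631)]
         = -0.36532161 / 0.93077839 = -0.39249.
  Update: phi_21 = phi_11 - phi_22 phi_11 = 0.2631 - (-0.39249)(0.2631) = 0.366364.
Step k = 3:
  phi_33 = [rho(3) - phi_21 rho(2) - phi_22 rho(1)] / [1 - phi_21 rho(1) - phi_22 rho(2)]
    numerator   = -0.5094 - (0.366364)(-0.2961) - (-0.39249)(0.2631) = -0.29765532
    denominator = 1 - (0.366364)(0.2631) - (-0.39249)(-0.2961) = 0.78739315
  phi_33 = -0.29765532 / 0.78739315 = -0.378.
Therefore phi_{33} = -0.3780.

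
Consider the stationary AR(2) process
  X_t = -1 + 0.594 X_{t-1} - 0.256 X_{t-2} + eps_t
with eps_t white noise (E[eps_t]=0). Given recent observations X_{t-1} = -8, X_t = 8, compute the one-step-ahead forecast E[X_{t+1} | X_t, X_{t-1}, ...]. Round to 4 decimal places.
E[X_{t+1} \mid \mathcal F_t] = 5.8000

For an AR(p) model X_t = c + sum_i phi_i X_{t-i} + eps_t, the
one-step-ahead conditional mean is
  E[X_{t+1} | X_t, ...] = c + sum_i phi_i X_{t+1-i}.
Substitute known values:
  E[X_{t+1} | ...] = -1 + (0.594) * (8) + (-0.256) * (-8)
                   = 5.8000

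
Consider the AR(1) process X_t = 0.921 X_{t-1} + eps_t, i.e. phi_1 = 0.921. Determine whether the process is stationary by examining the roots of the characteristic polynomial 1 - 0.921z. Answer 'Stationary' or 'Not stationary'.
\text{Stationary}

The AR(p) characteristic polynomial is P(z) = 1 - 0.921z.
Stationarity requires all roots to lie outside the unit circle, i.e. |z| > 1 for every root.
This is linear in z: 1 + (-0.921) z = 0  =>  z = -1/(-0.921) = 1.085776,  |z| = 1.085776.
Moduli of all roots: 1.0858.
All moduli strictly greater than 1? Yes.
Verdict: Stationary.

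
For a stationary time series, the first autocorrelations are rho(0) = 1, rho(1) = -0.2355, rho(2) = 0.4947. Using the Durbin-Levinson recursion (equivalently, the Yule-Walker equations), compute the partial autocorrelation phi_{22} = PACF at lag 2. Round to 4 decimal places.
\phi_{22} = 0.4650

The PACF at lag k is phi_{kk}, the last component of the solution
to the Yule-Walker system G_k phi = r_k where
  (G_k)_{ij} = rho(|i - j|), (r_k)_i = rho(i), i,j = 1..k.
Equivalently, Durbin-Levinson gives phi_{kk} iteratively:
  phi_{11} = rho(1)
  phi_{kk} = [rho(k) - sum_{j=1..k-1} phi_{k-1,j} rho(k-j)]
            / [1 - sum_{j=1..k-1} phi_{k-1,j} rho(j)],
  phi_{k,j} = phi_{k-1,j} - phi_{kk} phi_{k-1,k-j},  j = 1..k-1.
Step k = 1:
  phi_11 = rho(1) = -0.2355.
Step k = 2:
  phi_22 = [rho(2) - phi_11 rho(1)] / [1 - phi_11 rho(1)] = [0.4947 - (-0.2355)(-0.2355)] / [1 - (-0.2355)(-0.2355)]
         = 0.43923975 / 0.94453975 = 0.465.
Therefore phi_{22} = 0.4650.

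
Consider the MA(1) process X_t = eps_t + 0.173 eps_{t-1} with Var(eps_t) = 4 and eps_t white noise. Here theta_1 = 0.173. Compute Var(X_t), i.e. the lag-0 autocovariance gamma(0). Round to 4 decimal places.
\gamma(0) = 4.1197

For an MA(q) process X_t = eps_t + sum_i theta_i eps_{t-i} with
Var(eps_t) = sigma^2, the variance is
  gamma(0) = sigma^2 * (1 + sum_i theta_i^2).
  sum_i theta_i^2 = (0.173)^2 = 0.029929.
  gamma(0) = 4 * (1 + 0.029929) = 4 * 1.029929 = 4.119716, which rounds to 4.1197.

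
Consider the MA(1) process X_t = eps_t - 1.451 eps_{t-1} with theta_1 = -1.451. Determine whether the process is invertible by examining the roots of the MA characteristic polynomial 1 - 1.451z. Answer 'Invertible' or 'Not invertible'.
\text{Not invertible}

The MA(q) characteristic polynomial is P(z) = 1 - 1.451z.
Invertibility requires all roots to lie outside the unit circle, i.e. |z| > 1 for every root.
This is linear in z: 1 + (-1.451) z = 0  =>  z = -1/(-1.451) = 0.68918,  |z| = 0.68918.
Moduli of all roots: 0.6892.
All moduli strictly greater than 1? No.
Verdict: Not invertible.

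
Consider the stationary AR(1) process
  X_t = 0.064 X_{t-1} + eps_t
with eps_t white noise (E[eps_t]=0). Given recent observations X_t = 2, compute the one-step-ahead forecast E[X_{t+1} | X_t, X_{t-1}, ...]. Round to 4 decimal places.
E[X_{t+1} \mid \mathcal F_t] = 0.1280

For an AR(p) model X_t = c + sum_i phi_i X_{t-i} + eps_t, the
one-step-ahead conditional mean is
  E[X_{t+1} | X_t, ...] = c + sum_i phi_i X_{t+1-i}.
Substitute known values:
  E[X_{t+1} | ...] = (0.064) * (2)
                   = 0.1280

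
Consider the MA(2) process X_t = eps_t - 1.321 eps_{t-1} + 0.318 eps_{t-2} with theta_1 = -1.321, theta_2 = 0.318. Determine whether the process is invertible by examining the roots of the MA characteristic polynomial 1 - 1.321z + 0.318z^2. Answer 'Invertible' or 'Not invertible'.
\text{Not invertible}

The MA(q) characteristic polynomial is P(z) = 1 - 1.321z + 0.318z^2.
Invertibility requires all roots to lie outside the unit circle, i.e. |z| > 1 for every root.
Set 1 + (-1.321) z + (0.318) z^2 = 0, i.e. a z^2 + b z + c = 0 with a = 0.318, b = -1.321, c = 1.
Discriminant D = b^2 - 4ac = (-1.321)^2 - 4*(0.318)*1 = 1.745041 - (1.272) = 0.473041.
D >= 0, so the roots are real: z = (-b +/- sqrt(D)) / (2a) = (1.321 +/- 0.68778) / (0.636).
  z_1 = (1.321 + 0.68778) / (0.636) = 3.1585,   |z_1| = 3.1585.
  z_2 = (1.321 - 0.68778) / (0.636) = 0.9956,   |z_2| = 0.9956.
Moduli of all roots: 3.1585, 0.9956.
All moduli strictly greater than 1? No.
Verdict: Not invertible.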